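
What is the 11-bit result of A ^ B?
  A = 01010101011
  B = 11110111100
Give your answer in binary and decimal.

Apply ^ to each column (1 where bits differ):
  01010101011
^ 11110111100
-------------
  10100010111

Answer: 10100010111 (1303)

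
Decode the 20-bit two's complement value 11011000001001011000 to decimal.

MSB is 1, so the value is negative. Find the magnitude:
1. Invert bits:  00100111110110100111
2. Add 1:        00100111110110101000  = 163240
3. Apply sign:   -163240

Answer: -163240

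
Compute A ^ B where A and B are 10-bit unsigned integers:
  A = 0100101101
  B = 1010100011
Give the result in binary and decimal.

Apply ^ to each column (1 where bits differ):
  0100101101
^ 1010100011
------------
  1110001110

Answer: 1110001110 (910)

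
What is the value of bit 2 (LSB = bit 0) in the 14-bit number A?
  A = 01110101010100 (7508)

Bit 2 is the 3rd from the right.
  01110101010100
             ^
That bit is 1.

Answer: 1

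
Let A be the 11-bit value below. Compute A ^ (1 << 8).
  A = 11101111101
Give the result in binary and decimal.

Mask = 1 << 8 = 00100000000
Bit 8 of A is 1; XOR with the mask flips it to 0.
  11101111101
^ 00100000000
-------------
  11001111101

Answer: 11001111101 (1661)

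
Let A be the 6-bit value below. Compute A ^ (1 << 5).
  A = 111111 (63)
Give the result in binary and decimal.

Mask = 1 << 5 = 100000
Bit 5 of A is 1; XOR with the mask flips it to 0.
  111111
^ 100000
--------
  011111

Answer: 011111 (31)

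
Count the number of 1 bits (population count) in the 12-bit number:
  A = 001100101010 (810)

001100101010
1-bits at positions (from bit 0 = LSB): 1, 3, 5, 8, 9
Count = 5

Answer: 5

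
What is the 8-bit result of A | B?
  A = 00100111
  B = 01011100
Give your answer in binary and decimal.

Apply | to each column (1 where either bit is 1):
  00100111
| 01011100
----------
  01111111

Answer: 01111111 (127)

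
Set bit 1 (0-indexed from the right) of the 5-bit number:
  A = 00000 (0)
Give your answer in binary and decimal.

Mask = 1 << 1 = 00010
Bit 1 of A is 0, so OR-ing with the mask flips it to 1.
  00000
| 00010
-------
  00010

Answer: 00010 (2)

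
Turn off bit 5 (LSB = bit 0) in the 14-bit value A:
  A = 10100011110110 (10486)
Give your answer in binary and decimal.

Mask = ~(1 << 5) = 11111111011111
Bit 5 of A is 1, so AND-ing with the mask clears it to 0.
  10100011110110
& 11111111011111
----------------
  10100011010110

Answer: 10100011010110 (10454)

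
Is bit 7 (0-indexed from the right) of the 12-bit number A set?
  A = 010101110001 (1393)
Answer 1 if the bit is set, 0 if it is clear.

Bit 7 is the 8th from the right.
  010101110001
      ^
That bit is 0.

Answer: 0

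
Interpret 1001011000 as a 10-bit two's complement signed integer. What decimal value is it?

MSB is 1, so the value is negative. Find the magnitude:
1. Invert bits:  0110100111
2. Add 1:        0110101000  = 424
3. Apply sign:   -424

Answer: -424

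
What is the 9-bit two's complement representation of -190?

1. Binary of +190:  010111110
2. Invert bits:     101000001
3. Add 1:           101000010

Answer: 101000010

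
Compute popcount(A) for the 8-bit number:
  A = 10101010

10101010
1-bits at positions (from bit 0 = LSB): 1, 3, 5, 7
Count = 4

Answer: 4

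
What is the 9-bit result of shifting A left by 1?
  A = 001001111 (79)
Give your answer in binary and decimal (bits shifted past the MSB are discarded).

Shift left by 1: drop the top 1 bit(s), append 1 zero(s) on the right.
  001001111  ->  discard [0], keep [01001111], append 0
= 010011110

Answer: 010011110 (158)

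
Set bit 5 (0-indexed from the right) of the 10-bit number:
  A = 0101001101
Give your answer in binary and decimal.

Mask = 1 << 5 = 0000100000
Bit 5 of A is 0, so OR-ing with the mask flips it to 1.
  0101001101
| 0000100000
------------
  0101101101

Answer: 0101101101 (365)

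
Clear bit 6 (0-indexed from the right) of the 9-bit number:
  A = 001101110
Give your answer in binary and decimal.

Mask = ~(1 << 6) = 110111111
Bit 6 of A is 1, so AND-ing with the mask clears it to 0.
  001101110
& 110111111
-----------
  000101110

Answer: 000101110 (46)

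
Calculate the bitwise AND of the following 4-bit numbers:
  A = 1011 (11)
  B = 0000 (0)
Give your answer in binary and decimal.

Apply & to each column (1 only where both bits are 1):
  1011
& 0000
------
  0000

Answer: 0000 (0)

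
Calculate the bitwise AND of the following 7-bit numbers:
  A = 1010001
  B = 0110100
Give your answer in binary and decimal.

Apply & to each column (1 only where both bits are 1):
  1010001
& 0110100
---------
  0010000

Answer: 0010000 (16)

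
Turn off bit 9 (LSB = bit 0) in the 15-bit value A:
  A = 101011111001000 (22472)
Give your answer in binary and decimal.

Mask = ~(1 << 9) = 111110111111111
Bit 9 of A is 1, so AND-ing with the mask clears it to 0.
  101011111001000
& 111110111111111
-----------------
  101010111001000

Answer: 101010111001000 (21960)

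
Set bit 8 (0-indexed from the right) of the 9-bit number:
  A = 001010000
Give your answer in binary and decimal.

Mask = 1 << 8 = 100000000
Bit 8 of A is 0, so OR-ing with the mask flips it to 1.
  001010000
| 100000000
-----------
  101010000

Answer: 101010000 (336)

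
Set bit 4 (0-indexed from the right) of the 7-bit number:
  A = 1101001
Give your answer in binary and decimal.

Mask = 1 << 4 = 0010000
Bit 4 of A is 0, so OR-ing with the mask flips it to 1.
  1101001
| 0010000
---------
  1111001

Answer: 1111001 (121)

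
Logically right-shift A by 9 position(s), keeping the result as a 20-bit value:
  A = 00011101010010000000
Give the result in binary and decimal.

Logical shift right by 9: drop the bottom 9 bit(s), prepend 9 zero(s) on the left.
  00011101010010000000  ->  keep [00011101010], discard [010000000], prepend 000000000
= 00000000000011101010

Answer: 00000000000011101010 (234)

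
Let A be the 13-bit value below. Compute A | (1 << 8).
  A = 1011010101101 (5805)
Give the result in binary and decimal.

Mask = 1 << 8 = 0000100000000
Bit 8 of A is 0, so OR-ing with the mask flips it to 1.
  1011010101101
| 0000100000000
---------------
  1011110101101

Answer: 1011110101101 (6061)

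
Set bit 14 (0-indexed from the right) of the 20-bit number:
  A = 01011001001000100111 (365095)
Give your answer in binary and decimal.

Mask = 1 << 14 = 00000100000000000000
Bit 14 of A is 0, so OR-ing with the mask flips it to 1.
  01011001001000100111
| 00000100000000000000
----------------------
  01011101001000100111

Answer: 01011101001000100111 (381479)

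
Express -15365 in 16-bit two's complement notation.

1. Binary of +15365:  0011110000000101
2. Invert bits:     1100001111111010
3. Add 1:           1100001111111011

Answer: 1100001111111011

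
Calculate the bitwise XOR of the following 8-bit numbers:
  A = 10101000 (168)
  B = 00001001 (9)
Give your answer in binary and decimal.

Apply ^ to each column (1 where bits differ):
  10101000
^ 00001001
----------
  10100001

Answer: 10100001 (161)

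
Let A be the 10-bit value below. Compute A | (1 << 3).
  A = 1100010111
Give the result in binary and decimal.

Mask = 1 << 3 = 0000001000
Bit 3 of A is 0, so OR-ing with the mask flips it to 1.
  1100010111
| 0000001000
------------
  1100011111

Answer: 1100011111 (799)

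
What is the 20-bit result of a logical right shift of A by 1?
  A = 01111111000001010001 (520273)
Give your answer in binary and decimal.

Logical shift right by 1: drop the bottom 1 bit(s), prepend 1 zero(s) on the left.
  01111111000001010001  ->  keep [0111111100000101000], discard [1], prepend 0
= 00111111100000101000

Answer: 00111111100000101000 (260136)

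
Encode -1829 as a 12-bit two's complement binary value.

1. Binary of +1829:  011100100101
2. Invert bits:     100011011010
3. Add 1:           100011011011

Answer: 100011011011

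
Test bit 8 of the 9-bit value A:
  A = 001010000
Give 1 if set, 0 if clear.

Bit 8 is the 9th from the right.
  001010000
  ^
That bit is 0.

Answer: 0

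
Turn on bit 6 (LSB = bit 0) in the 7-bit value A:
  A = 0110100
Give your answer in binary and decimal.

Mask = 1 << 6 = 1000000
Bit 6 of A is 0, so OR-ing with the mask flips it to 1.
  0110100
| 1000000
---------
  1110100

Answer: 1110100 (116)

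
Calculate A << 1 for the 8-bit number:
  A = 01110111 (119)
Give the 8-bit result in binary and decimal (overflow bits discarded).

Shift left by 1: drop the top 1 bit(s), append 1 zero(s) on the right.
  01110111  ->  discard [0], keep [1110111], append 0
= 11101110

Answer: 11101110 (238)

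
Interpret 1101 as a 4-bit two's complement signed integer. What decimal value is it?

MSB is 1, so the value is negative. Find the magnitude:
1. Invert bits:  0010
2. Add 1:        0011  = 3
3. Apply sign:   -3

Answer: -3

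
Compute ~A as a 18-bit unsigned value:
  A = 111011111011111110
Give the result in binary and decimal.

Flip each bit (0->1, 1->0):
  111011111011111110
  000100000100000001

Answer: 000100000100000001 (16641)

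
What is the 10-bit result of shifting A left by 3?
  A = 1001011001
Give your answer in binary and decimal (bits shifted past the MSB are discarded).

Shift left by 3: drop the top 3 bit(s), append 3 zero(s) on the right.
  1001011001  ->  discard [100], keep [1011001], append 000
= 1011001000

Answer: 1011001000 (712)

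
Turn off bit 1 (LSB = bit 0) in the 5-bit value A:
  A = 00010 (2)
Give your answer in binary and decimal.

Mask = ~(1 << 1) = 11101
Bit 1 of A is 1, so AND-ing with the mask clears it to 0.
  00010
& 11101
-------
  00000

Answer: 00000 (0)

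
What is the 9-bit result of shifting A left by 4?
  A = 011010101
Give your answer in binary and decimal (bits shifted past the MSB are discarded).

Shift left by 4: drop the top 4 bit(s), append 4 zero(s) on the right.
  011010101  ->  discard [0110], keep [10101], append 0000
= 101010000

Answer: 101010000 (336)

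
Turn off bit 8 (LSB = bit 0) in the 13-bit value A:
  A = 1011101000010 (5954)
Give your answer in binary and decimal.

Mask = ~(1 << 8) = 1111011111111
Bit 8 of A is 1, so AND-ing with the mask clears it to 0.
  1011101000010
& 1111011111111
---------------
  1011001000010

Answer: 1011001000010 (5698)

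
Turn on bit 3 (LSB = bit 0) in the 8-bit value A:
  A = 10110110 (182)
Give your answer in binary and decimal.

Mask = 1 << 3 = 00001000
Bit 3 of A is 0, so OR-ing with the mask flips it to 1.
  10110110
| 00001000
----------
  10111110

Answer: 10111110 (190)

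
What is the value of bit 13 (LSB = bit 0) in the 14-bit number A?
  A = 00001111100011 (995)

Bit 13 is the 14th from the right.
  00001111100011
  ^
That bit is 0.

Answer: 0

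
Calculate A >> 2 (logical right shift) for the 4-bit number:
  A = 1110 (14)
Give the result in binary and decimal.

Logical shift right by 2: drop the bottom 2 bit(s), prepend 2 zero(s) on the left.
  1110  ->  keep [11], discard [10], prepend 00
= 0011

Answer: 0011 (3)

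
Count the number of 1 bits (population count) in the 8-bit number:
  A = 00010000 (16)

00010000
1-bits at positions (from bit 0 = LSB): 4
Count = 1

Answer: 1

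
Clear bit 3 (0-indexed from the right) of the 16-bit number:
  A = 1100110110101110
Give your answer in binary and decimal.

Mask = ~(1 << 3) = 1111111111110111
Bit 3 of A is 1, so AND-ing with the mask clears it to 0.
  1100110110101110
& 1111111111110111
------------------
  1100110110100110

Answer: 1100110110100110 (52646)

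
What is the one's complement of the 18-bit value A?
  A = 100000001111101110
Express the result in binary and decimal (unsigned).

Flip each bit (0->1, 1->0):
  100000001111101110
  011111110000010001

Answer: 011111110000010001 (130065)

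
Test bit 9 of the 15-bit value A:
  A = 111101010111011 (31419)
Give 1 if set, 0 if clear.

Bit 9 is the 10th from the right.
  111101010111011
       ^
That bit is 1.

Answer: 1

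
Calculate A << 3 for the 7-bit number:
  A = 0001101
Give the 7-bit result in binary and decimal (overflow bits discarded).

Shift left by 3: drop the top 3 bit(s), append 3 zero(s) on the right.
  0001101  ->  discard [000], keep [1101], append 000
= 1101000

Answer: 1101000 (104)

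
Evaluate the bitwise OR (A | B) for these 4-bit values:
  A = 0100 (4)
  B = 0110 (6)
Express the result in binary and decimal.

Apply | to each column (1 where either bit is 1):
  0100
| 0110
------
  0110

Answer: 0110 (6)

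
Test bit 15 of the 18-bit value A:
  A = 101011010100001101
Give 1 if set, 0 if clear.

Bit 15 is the 16th from the right.
  101011010100001101
    ^
That bit is 1.

Answer: 1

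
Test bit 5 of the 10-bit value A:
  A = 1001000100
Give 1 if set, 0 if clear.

Bit 5 is the 6th from the right.
  1001000100
      ^
That bit is 0.

Answer: 0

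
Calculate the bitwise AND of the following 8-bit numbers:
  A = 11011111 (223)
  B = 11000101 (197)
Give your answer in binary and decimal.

Apply & to each column (1 only where both bits are 1):
  11011111
& 11000101
----------
  11000101

Answer: 11000101 (197)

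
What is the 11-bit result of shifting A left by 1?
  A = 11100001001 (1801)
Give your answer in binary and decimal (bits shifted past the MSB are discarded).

Shift left by 1: drop the top 1 bit(s), append 1 zero(s) on the right.
  11100001001  ->  discard [1], keep [1100001001], append 0
= 11000010010

Answer: 11000010010 (1554)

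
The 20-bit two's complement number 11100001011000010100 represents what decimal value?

MSB is 1, so the value is negative. Find the magnitude:
1. Invert bits:  00011110100111101011
2. Add 1:        00011110100111101100  = 125420
3. Apply sign:   -125420

Answer: -125420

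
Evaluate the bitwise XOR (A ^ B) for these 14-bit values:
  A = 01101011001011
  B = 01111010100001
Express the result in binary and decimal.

Apply ^ to each column (1 where bits differ):
  01101011001011
^ 01111010100001
----------------
  00010001101010

Answer: 00010001101010 (1130)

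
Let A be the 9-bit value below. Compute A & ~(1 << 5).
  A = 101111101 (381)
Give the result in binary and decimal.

Mask = ~(1 << 5) = 111011111
Bit 5 of A is 1, so AND-ing with the mask clears it to 0.
  101111101
& 111011111
-----------
  101011101

Answer: 101011101 (349)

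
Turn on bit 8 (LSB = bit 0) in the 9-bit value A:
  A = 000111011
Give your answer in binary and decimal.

Mask = 1 << 8 = 100000000
Bit 8 of A is 0, so OR-ing with the mask flips it to 1.
  000111011
| 100000000
-----------
  100111011

Answer: 100111011 (315)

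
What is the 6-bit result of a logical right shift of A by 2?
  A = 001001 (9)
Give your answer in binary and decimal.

Logical shift right by 2: drop the bottom 2 bit(s), prepend 2 zero(s) on the left.
  001001  ->  keep [0010], discard [01], prepend 00
= 000010

Answer: 000010 (2)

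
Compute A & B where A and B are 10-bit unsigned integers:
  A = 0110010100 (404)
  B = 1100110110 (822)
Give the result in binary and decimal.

Apply & to each column (1 only where both bits are 1):
  0110010100
& 1100110110
------------
  0100010100

Answer: 0100010100 (276)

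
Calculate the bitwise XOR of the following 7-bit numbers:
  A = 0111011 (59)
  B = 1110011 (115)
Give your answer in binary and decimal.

Apply ^ to each column (1 where bits differ):
  0111011
^ 1110011
---------
  1001000

Answer: 1001000 (72)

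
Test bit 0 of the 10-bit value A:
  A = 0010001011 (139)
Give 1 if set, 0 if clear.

Bit 0 is the 1st from the right.
  0010001011
           ^
That bit is 1.

Answer: 1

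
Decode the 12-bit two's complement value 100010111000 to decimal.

MSB is 1, so the value is negative. Find the magnitude:
1. Invert bits:  011101000111
2. Add 1:        011101001000  = 1864
3. Apply sign:   -1864

Answer: -1864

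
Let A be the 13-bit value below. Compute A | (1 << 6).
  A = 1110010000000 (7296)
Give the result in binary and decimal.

Mask = 1 << 6 = 0000001000000
Bit 6 of A is 0, so OR-ing with the mask flips it to 1.
  1110010000000
| 0000001000000
---------------
  1110011000000

Answer: 1110011000000 (7360)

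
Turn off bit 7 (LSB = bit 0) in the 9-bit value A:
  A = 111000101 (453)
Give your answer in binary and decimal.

Mask = ~(1 << 7) = 101111111
Bit 7 of A is 1, so AND-ing with the mask clears it to 0.
  111000101
& 101111111
-----------
  101000101

Answer: 101000101 (325)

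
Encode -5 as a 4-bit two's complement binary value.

1. Binary of +5:  0101
2. Invert bits:     1010
3. Add 1:           1011

Answer: 1011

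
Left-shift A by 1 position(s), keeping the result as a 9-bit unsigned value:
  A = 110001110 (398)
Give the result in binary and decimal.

Shift left by 1: drop the top 1 bit(s), append 1 zero(s) on the right.
  110001110  ->  discard [1], keep [10001110], append 0
= 100011100

Answer: 100011100 (284)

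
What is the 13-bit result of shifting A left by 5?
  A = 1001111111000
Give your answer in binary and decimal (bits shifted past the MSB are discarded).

Shift left by 5: drop the top 5 bit(s), append 5 zero(s) on the right.
  1001111111000  ->  discard [10011], keep [11111000], append 00000
= 1111100000000

Answer: 1111100000000 (7936)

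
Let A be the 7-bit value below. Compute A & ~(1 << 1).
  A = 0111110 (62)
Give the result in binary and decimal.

Mask = ~(1 << 1) = 1111101
Bit 1 of A is 1, so AND-ing with the mask clears it to 0.
  0111110
& 1111101
---------
  0111100

Answer: 0111100 (60)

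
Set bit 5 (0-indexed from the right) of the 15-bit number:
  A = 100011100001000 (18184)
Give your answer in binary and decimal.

Mask = 1 << 5 = 000000000100000
Bit 5 of A is 0, so OR-ing with the mask flips it to 1.
  100011100001000
| 000000000100000
-----------------
  100011100101000

Answer: 100011100101000 (18216)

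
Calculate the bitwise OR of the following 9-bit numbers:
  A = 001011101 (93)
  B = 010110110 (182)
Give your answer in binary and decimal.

Apply | to each column (1 where either bit is 1):
  001011101
| 010110110
-----------
  011111111

Answer: 011111111 (255)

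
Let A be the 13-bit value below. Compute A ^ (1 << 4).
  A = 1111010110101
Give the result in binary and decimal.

Mask = 1 << 4 = 0000000010000
Bit 4 of A is 1; XOR with the mask flips it to 0.
  1111010110101
^ 0000000010000
---------------
  1111010100101

Answer: 1111010100101 (7845)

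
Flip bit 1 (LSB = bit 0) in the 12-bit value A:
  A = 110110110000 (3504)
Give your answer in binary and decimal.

Mask = 1 << 1 = 000000000010
Bit 1 of A is 0; XOR with the mask flips it to 1.
  110110110000
^ 000000000010
--------------
  110110110010

Answer: 110110110010 (3506)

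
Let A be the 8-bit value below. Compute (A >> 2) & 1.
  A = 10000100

Bit 2 is the 3rd from the right.
  10000100
       ^
That bit is 1.

Answer: 1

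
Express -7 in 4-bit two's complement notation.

1. Binary of +7:  0111
2. Invert bits:     1000
3. Add 1:           1001

Answer: 1001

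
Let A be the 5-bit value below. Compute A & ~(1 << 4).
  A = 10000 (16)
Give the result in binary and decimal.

Mask = ~(1 << 4) = 01111
Bit 4 of A is 1, so AND-ing with the mask clears it to 0.
  10000
& 01111
-------
  00000

Answer: 00000 (0)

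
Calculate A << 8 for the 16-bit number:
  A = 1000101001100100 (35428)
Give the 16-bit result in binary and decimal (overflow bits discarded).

Shift left by 8: drop the top 8 bit(s), append 8 zero(s) on the right.
  1000101001100100  ->  discard [10001010], keep [01100100], append 00000000
= 0110010000000000

Answer: 0110010000000000 (25600)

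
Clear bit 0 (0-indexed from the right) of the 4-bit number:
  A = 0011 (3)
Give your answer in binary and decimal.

Mask = ~(1 << 0) = 1110
Bit 0 of A is 1, so AND-ing with the mask clears it to 0.
  0011
& 1110
------
  0010

Answer: 0010 (2)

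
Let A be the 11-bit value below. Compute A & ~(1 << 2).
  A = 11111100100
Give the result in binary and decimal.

Mask = ~(1 << 2) = 11111111011
Bit 2 of A is 1, so AND-ing with the mask clears it to 0.
  11111100100
& 11111111011
-------------
  11111100000

Answer: 11111100000 (2016)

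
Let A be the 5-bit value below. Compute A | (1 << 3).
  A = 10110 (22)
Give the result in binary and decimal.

Mask = 1 << 3 = 01000
Bit 3 of A is 0, so OR-ing with the mask flips it to 1.
  10110
| 01000
-------
  11110

Answer: 11110 (30)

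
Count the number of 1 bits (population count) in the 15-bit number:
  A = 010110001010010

010110001010010
1-bits at positions (from bit 0 = LSB): 1, 4, 6, 10, 11, 13
Count = 6

Answer: 6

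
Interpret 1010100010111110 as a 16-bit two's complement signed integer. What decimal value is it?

MSB is 1, so the value is negative. Find the magnitude:
1. Invert bits:  0101011101000001
2. Add 1:        0101011101000010  = 22338
3. Apply sign:   -22338

Answer: -22338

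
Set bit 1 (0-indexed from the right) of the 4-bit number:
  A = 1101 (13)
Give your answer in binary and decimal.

Mask = 1 << 1 = 0010
Bit 1 of A is 0, so OR-ing with the mask flips it to 1.
  1101
| 0010
------
  1111

Answer: 1111 (15)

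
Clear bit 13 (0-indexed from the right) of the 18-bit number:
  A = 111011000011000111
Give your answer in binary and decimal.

Mask = ~(1 << 13) = 111101111111111111
Bit 13 of A is 1, so AND-ing with the mask clears it to 0.
  111011000011000111
& 111101111111111111
--------------------
  111001000011000111

Answer: 111001000011000111 (233671)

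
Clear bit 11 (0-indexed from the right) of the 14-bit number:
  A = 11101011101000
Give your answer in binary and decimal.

Mask = ~(1 << 11) = 11011111111111
Bit 11 of A is 1, so AND-ing with the mask clears it to 0.
  11101011101000
& 11011111111111
----------------
  11001011101000

Answer: 11001011101000 (13032)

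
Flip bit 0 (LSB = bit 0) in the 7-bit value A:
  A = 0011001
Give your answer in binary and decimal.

Mask = 1 << 0 = 0000001
Bit 0 of A is 1; XOR with the mask flips it to 0.
  0011001
^ 0000001
---------
  0011000

Answer: 0011000 (24)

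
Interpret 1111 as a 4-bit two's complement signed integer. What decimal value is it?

MSB is 1, so the value is negative. Find the magnitude:
1. Invert bits:  0000
2. Add 1:        0001  = 1
3. Apply sign:   -1

Answer: -1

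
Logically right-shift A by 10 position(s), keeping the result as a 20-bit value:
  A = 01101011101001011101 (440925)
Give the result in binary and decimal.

Logical shift right by 10: drop the bottom 10 bit(s), prepend 10 zero(s) on the left.
  01101011101001011101  ->  keep [0110101110], discard [1001011101], prepend 0000000000
= 00000000000110101110

Answer: 00000000000110101110 (430)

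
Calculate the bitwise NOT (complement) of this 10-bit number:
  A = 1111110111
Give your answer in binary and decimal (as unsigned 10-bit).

Flip each bit (0->1, 1->0):
  1111110111
  0000001000

Answer: 0000001000 (8)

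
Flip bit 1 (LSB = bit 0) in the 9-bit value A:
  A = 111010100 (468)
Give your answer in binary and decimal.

Mask = 1 << 1 = 000000010
Bit 1 of A is 0; XOR with the mask flips it to 1.
  111010100
^ 000000010
-----------
  111010110

Answer: 111010110 (470)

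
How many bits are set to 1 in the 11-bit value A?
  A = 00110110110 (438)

00110110110
1-bits at positions (from bit 0 = LSB): 1, 2, 4, 5, 7, 8
Count = 6

Answer: 6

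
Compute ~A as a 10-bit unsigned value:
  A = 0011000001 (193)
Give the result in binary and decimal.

Flip each bit (0->1, 1->0):
  0011000001
  1100111110

Answer: 1100111110 (830)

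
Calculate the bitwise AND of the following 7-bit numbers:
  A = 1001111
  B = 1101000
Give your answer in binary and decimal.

Apply & to each column (1 only where both bits are 1):
  1001111
& 1101000
---------
  1001000

Answer: 1001000 (72)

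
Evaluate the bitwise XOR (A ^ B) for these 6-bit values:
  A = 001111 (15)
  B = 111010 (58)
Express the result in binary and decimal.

Apply ^ to each column (1 where bits differ):
  001111
^ 111010
--------
  110101

Answer: 110101 (53)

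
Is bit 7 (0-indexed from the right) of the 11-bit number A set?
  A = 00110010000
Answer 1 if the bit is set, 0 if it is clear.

Bit 7 is the 8th from the right.
  00110010000
     ^
That bit is 1.

Answer: 1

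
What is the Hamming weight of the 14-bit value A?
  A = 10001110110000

10001110110000
1-bits at positions (from bit 0 = LSB): 4, 5, 7, 8, 9, 13
Count = 6

Answer: 6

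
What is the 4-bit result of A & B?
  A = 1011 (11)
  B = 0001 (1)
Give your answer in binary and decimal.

Apply & to each column (1 only where both bits are 1):
  1011
& 0001
------
  0001

Answer: 0001 (1)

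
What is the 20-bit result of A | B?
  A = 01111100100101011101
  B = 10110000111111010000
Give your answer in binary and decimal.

Apply | to each column (1 where either bit is 1):
  01111100100101011101
| 10110000111111010000
----------------------
  11111100111111011101

Answer: 11111100111111011101 (1036253)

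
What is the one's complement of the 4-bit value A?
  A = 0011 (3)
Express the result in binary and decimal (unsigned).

Flip each bit (0->1, 1->0):
  0011
  1100

Answer: 1100 (12)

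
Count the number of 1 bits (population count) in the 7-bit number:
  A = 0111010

0111010
1-bits at positions (from bit 0 = LSB): 1, 3, 4, 5
Count = 4

Answer: 4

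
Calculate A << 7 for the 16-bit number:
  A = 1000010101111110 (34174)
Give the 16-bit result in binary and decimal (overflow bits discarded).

Shift left by 7: drop the top 7 bit(s), append 7 zero(s) on the right.
  1000010101111110  ->  discard [1000010], keep [101111110], append 0000000
= 1011111100000000

Answer: 1011111100000000 (48896)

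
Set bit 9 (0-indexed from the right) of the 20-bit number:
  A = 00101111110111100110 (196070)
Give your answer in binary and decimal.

Mask = 1 << 9 = 00000000001000000000
Bit 9 of A is 0, so OR-ing with the mask flips it to 1.
  00101111110111100110
| 00000000001000000000
----------------------
  00101111111111100110

Answer: 00101111111111100110 (196582)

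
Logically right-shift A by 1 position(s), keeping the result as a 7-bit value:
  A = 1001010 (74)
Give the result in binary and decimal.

Logical shift right by 1: drop the bottom 1 bit(s), prepend 1 zero(s) on the left.
  1001010  ->  keep [100101], discard [0], prepend 0
= 0100101

Answer: 0100101 (37)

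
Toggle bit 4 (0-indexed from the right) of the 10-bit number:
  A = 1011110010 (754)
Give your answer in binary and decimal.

Mask = 1 << 4 = 0000010000
Bit 4 of A is 1; XOR with the mask flips it to 0.
  1011110010
^ 0000010000
------------
  1011100010

Answer: 1011100010 (738)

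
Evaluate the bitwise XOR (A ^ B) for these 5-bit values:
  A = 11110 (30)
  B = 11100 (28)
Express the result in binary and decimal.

Apply ^ to each column (1 where bits differ):
  11110
^ 11100
-------
  00010

Answer: 00010 (2)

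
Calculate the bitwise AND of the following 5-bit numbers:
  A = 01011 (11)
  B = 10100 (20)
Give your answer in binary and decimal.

Apply & to each column (1 only where both bits are 1):
  01011
& 10100
-------
  00000

Answer: 00000 (0)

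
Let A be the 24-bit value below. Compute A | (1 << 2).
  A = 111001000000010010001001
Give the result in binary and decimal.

Mask = 1 << 2 = 000000000000000000000100
Bit 2 of A is 0, so OR-ing with the mask flips it to 1.
  111001000000010010001001
| 000000000000000000000100
--------------------------
  111001000000010010001101

Answer: 111001000000010010001101 (14943373)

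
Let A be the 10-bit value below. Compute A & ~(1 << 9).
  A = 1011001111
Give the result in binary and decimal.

Mask = ~(1 << 9) = 0111111111
Bit 9 of A is 1, so AND-ing with the mask clears it to 0.
  1011001111
& 0111111111
------------
  0011001111

Answer: 0011001111 (207)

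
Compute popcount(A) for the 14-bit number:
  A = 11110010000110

11110010000110
1-bits at positions (from bit 0 = LSB): 1, 2, 7, 10, 11, 12, 13
Count = 7

Answer: 7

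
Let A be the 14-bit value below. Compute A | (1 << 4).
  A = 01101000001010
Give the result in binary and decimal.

Mask = 1 << 4 = 00000000010000
Bit 4 of A is 0, so OR-ing with the mask flips it to 1.
  01101000001010
| 00000000010000
----------------
  01101000011010

Answer: 01101000011010 (6682)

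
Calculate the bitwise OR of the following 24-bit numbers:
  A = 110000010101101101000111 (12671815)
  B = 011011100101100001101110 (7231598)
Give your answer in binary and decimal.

Apply | to each column (1 where either bit is 1):
  110000010101101101000111
| 011011100101100001101110
--------------------------
  111011110101101101101111

Answer: 111011110101101101101111 (15686511)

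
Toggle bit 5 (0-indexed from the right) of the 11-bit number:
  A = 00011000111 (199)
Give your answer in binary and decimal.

Mask = 1 << 5 = 00000100000
Bit 5 of A is 0; XOR with the mask flips it to 1.
  00011000111
^ 00000100000
-------------
  00011100111

Answer: 00011100111 (231)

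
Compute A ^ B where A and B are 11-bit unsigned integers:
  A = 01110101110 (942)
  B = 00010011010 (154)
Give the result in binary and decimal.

Apply ^ to each column (1 where bits differ):
  01110101110
^ 00010011010
-------------
  01100110100

Answer: 01100110100 (820)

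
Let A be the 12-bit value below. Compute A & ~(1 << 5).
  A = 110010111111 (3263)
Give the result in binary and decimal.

Mask = ~(1 << 5) = 111111011111
Bit 5 of A is 1, so AND-ing with the mask clears it to 0.
  110010111111
& 111111011111
--------------
  110010011111

Answer: 110010011111 (3231)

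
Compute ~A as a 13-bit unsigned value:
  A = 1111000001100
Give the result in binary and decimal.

Flip each bit (0->1, 1->0):
  1111000001100
  0000111110011

Answer: 0000111110011 (499)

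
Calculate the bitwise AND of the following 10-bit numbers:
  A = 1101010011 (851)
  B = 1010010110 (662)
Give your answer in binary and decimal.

Apply & to each column (1 only where both bits are 1):
  1101010011
& 1010010110
------------
  1000010010

Answer: 1000010010 (530)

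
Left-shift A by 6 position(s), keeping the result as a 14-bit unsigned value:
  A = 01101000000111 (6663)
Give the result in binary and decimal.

Shift left by 6: drop the top 6 bit(s), append 6 zero(s) on the right.
  01101000000111  ->  discard [011010], keep [00000111], append 000000
= 00000111000000

Answer: 00000111000000 (448)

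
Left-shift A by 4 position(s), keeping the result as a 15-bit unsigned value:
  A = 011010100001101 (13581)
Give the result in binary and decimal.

Shift left by 4: drop the top 4 bit(s), append 4 zero(s) on the right.
  011010100001101  ->  discard [0110], keep [10100001101], append 0000
= 101000011010000

Answer: 101000011010000 (20688)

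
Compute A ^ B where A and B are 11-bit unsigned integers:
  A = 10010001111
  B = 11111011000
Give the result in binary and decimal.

Apply ^ to each column (1 where bits differ):
  10010001111
^ 11111011000
-------------
  01101010111

Answer: 01101010111 (855)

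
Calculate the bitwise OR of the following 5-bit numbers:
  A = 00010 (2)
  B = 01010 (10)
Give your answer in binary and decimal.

Apply | to each column (1 where either bit is 1):
  00010
| 01010
-------
  01010

Answer: 01010 (10)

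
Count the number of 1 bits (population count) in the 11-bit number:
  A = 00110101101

00110101101
1-bits at positions (from bit 0 = LSB): 0, 2, 3, 5, 7, 8
Count = 6

Answer: 6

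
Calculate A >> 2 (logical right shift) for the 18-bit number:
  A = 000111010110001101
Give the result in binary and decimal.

Logical shift right by 2: drop the bottom 2 bit(s), prepend 2 zero(s) on the left.
  000111010110001101  ->  keep [0001110101100011], discard [01], prepend 00
= 000001110101100011

Answer: 000001110101100011 (7523)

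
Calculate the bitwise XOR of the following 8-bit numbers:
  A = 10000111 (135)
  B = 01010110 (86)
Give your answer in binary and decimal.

Apply ^ to each column (1 where bits differ):
  10000111
^ 01010110
----------
  11010001

Answer: 11010001 (209)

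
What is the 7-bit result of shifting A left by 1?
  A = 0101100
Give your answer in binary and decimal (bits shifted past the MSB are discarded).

Shift left by 1: drop the top 1 bit(s), append 1 zero(s) on the right.
  0101100  ->  discard [0], keep [101100], append 0
= 1011000

Answer: 1011000 (88)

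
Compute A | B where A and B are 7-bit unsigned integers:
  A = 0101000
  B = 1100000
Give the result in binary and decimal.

Apply | to each column (1 where either bit is 1):
  0101000
| 1100000
---------
  1101000

Answer: 1101000 (104)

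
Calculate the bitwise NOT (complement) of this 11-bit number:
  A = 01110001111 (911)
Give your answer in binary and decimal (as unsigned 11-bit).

Flip each bit (0->1, 1->0):
  01110001111
  10001110000

Answer: 10001110000 (1136)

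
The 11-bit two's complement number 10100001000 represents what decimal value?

MSB is 1, so the value is negative. Find the magnitude:
1. Invert bits:  01011110111
2. Add 1:        01011111000  = 760
3. Apply sign:   -760

Answer: -760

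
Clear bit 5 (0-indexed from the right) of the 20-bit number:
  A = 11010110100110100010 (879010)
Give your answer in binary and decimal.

Mask = ~(1 << 5) = 11111111111111011111
Bit 5 of A is 1, so AND-ing with the mask clears it to 0.
  11010110100110100010
& 11111111111111011111
----------------------
  11010110100110000010

Answer: 11010110100110000010 (878978)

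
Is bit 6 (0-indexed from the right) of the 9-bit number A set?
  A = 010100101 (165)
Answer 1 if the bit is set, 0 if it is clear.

Bit 6 is the 7th from the right.
  010100101
    ^
That bit is 0.

Answer: 0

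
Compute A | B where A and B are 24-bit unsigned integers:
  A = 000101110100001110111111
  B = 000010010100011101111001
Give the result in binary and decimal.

Apply | to each column (1 where either bit is 1):
  000101110100001110111111
| 000010010100011101111001
--------------------------
  000111110100011111111111

Answer: 000111110100011111111111 (2050047)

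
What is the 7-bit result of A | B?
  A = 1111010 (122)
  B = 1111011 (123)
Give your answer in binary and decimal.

Apply | to each column (1 where either bit is 1):
  1111010
| 1111011
---------
  1111011

Answer: 1111011 (123)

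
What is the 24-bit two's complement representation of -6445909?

1. Binary of +6445909:  011000100101101101010101
2. Invert bits:     100111011010010010101010
3. Add 1:           100111011010010010101011

Answer: 100111011010010010101011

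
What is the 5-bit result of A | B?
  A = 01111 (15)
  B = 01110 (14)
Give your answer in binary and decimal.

Apply | to each column (1 where either bit is 1):
  01111
| 01110
-------
  01111

Answer: 01111 (15)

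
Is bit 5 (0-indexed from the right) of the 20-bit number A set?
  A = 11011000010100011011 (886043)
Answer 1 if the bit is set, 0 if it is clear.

Bit 5 is the 6th from the right.
  11011000010100011011
                ^
That bit is 0.

Answer: 0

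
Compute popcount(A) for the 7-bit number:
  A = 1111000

1111000
1-bits at positions (from bit 0 = LSB): 3, 4, 5, 6
Count = 4

Answer: 4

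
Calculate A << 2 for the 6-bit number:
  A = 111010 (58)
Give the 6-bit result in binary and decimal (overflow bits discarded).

Shift left by 2: drop the top 2 bit(s), append 2 zero(s) on the right.
  111010  ->  discard [11], keep [1010], append 00
= 101000

Answer: 101000 (40)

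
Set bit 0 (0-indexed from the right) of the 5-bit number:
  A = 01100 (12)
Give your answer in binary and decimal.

Mask = 1 << 0 = 00001
Bit 0 of A is 0, so OR-ing with the mask flips it to 1.
  01100
| 00001
-------
  01101

Answer: 01101 (13)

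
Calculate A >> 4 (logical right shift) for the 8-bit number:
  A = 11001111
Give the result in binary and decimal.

Logical shift right by 4: drop the bottom 4 bit(s), prepend 4 zero(s) on the left.
  11001111  ->  keep [1100], discard [1111], prepend 0000
= 00001100

Answer: 00001100 (12)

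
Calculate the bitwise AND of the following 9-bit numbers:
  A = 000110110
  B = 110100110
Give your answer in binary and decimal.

Apply & to each column (1 only where both bits are 1):
  000110110
& 110100110
-----------
  000100110

Answer: 000100110 (38)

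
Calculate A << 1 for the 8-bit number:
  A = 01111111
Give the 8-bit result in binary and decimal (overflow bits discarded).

Shift left by 1: drop the top 1 bit(s), append 1 zero(s) on the right.
  01111111  ->  discard [0], keep [1111111], append 0
= 11111110

Answer: 11111110 (254)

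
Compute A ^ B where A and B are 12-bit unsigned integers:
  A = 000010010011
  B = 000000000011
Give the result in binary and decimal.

Apply ^ to each column (1 where bits differ):
  000010010011
^ 000000000011
--------------
  000010010000

Answer: 000010010000 (144)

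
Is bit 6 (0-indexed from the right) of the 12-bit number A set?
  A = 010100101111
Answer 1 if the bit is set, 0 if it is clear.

Bit 6 is the 7th from the right.
  010100101111
       ^
That bit is 0.

Answer: 0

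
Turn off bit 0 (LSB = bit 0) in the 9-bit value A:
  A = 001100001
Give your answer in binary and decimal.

Mask = ~(1 << 0) = 111111110
Bit 0 of A is 1, so AND-ing with the mask clears it to 0.
  001100001
& 111111110
-----------
  001100000

Answer: 001100000 (96)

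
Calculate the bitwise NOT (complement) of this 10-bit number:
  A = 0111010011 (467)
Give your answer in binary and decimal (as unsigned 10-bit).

Flip each bit (0->1, 1->0):
  0111010011
  1000101100

Answer: 1000101100 (556)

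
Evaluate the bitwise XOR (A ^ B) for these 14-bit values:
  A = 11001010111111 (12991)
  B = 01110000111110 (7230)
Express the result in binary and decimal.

Apply ^ to each column (1 where bits differ):
  11001010111111
^ 01110000111110
----------------
  10111010000001

Answer: 10111010000001 (11905)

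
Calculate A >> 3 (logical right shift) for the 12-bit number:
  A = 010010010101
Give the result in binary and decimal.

Logical shift right by 3: drop the bottom 3 bit(s), prepend 3 zero(s) on the left.
  010010010101  ->  keep [010010010], discard [101], prepend 000
= 000010010010

Answer: 000010010010 (146)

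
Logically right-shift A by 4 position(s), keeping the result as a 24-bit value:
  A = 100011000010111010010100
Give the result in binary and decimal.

Logical shift right by 4: drop the bottom 4 bit(s), prepend 4 zero(s) on the left.
  100011000010111010010100  ->  keep [10001100001011101001], discard [0100], prepend 0000
= 000010001100001011101001

Answer: 000010001100001011101001 (574185)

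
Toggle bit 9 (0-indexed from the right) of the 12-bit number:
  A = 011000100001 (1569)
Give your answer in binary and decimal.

Mask = 1 << 9 = 001000000000
Bit 9 of A is 1; XOR with the mask flips it to 0.
  011000100001
^ 001000000000
--------------
  010000100001

Answer: 010000100001 (1057)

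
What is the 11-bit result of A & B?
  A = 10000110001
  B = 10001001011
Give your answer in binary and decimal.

Apply & to each column (1 only where both bits are 1):
  10000110001
& 10001001011
-------------
  10000000001

Answer: 10000000001 (1025)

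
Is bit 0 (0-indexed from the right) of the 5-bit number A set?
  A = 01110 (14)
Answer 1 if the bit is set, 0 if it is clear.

Bit 0 is the 1st from the right.
  01110
      ^
That bit is 0.

Answer: 0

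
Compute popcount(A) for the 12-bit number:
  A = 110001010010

110001010010
1-bits at positions (from bit 0 = LSB): 1, 4, 6, 10, 11
Count = 5

Answer: 5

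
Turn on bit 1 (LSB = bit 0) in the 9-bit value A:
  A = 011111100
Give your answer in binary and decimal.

Mask = 1 << 1 = 000000010
Bit 1 of A is 0, so OR-ing with the mask flips it to 1.
  011111100
| 000000010
-----------
  011111110

Answer: 011111110 (254)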